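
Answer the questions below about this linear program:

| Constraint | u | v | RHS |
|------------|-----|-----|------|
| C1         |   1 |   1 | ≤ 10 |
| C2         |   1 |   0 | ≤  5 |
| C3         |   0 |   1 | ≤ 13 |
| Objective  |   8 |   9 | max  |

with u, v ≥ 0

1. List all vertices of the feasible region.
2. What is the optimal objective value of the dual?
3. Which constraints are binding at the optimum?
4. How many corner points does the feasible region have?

1. (0, 0), (5, 0), (5, 5), (0, 10)
2. 90 (by strong duality, equal to the primal optimum)
3. C1, u ≥ 0
4. 4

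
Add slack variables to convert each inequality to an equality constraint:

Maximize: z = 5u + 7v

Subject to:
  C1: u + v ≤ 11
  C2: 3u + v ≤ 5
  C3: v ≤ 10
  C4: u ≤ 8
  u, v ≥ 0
max z = 5u + 7v

s.t.
  u + v + s1 = 11
  3u + v + s2 = 5
  v + s3 = 10
  u + s4 = 8
  u, v, s1, s2, s3, s4 ≥ 0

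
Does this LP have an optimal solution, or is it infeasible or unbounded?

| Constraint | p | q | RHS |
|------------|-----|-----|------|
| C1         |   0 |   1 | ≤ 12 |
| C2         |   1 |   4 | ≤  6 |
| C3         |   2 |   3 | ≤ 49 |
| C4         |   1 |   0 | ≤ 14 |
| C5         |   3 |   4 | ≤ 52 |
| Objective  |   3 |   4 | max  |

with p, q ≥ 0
The point (6, 0) satisfies every constraint, so the LP is feasible; the constraints give p ≤ 14 and q ≤ 12, which with p, q ≥ 0 keep the feasible region inside a bounded box. A feasible, bounded LP attains a finite optimum at a vertex.

Bounded optimum: z* = 18 at (6, 0).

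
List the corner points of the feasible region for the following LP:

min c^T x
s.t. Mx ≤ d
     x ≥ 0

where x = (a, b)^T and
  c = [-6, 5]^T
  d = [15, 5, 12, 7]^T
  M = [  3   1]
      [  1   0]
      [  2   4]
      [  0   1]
Each vertex is the intersection of two constraint boundaries that also satisfies all remaining constraints:
  a = 0 and b = 0 → (0, 0)
  3a + b = 15 and a = 5 → (5, 0)
  3a + b = 15 and 2a + 4b = 12 → (4.8, 0.6)
  2a + 4b = 12 and a = 0 → (0, 3)

Vertices: (0, 0), (5, 0), (4.8, 0.6), (0, 3)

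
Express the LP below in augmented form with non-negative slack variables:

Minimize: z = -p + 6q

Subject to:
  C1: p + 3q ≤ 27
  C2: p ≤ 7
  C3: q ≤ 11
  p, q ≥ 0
min z = -p + 6q

s.t.
  p + 3q + s1 = 27
  p + s2 = 7
  q + s3 = 11
  p, q, s1, s2, s3 ≥ 0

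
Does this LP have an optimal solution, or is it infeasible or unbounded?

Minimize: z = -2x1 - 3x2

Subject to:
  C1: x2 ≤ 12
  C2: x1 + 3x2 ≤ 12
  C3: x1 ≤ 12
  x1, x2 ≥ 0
The point (12, 0) satisfies every constraint, so the LP is feasible; the constraints give x1 ≤ 12 and x2 ≤ 12, which with x1, x2 ≥ 0 keep the feasible region inside a bounded box. A feasible, bounded LP attains a finite optimum at a vertex.

The LP has an optimal solution: (12, 0) with z = -24.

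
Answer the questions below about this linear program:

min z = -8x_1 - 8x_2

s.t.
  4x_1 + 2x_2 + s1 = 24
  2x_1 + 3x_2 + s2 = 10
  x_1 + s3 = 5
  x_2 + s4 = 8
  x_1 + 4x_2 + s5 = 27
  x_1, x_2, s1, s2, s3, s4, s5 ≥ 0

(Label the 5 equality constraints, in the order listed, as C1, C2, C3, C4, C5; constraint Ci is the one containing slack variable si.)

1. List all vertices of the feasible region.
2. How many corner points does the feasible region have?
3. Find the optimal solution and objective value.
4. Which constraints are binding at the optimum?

1. (0, 0), (5, 0), (0, 3.333)
2. 3
3. x_1 = 5, x_2 = 0, z = -40
4. C2, C3, x_2 ≥ 0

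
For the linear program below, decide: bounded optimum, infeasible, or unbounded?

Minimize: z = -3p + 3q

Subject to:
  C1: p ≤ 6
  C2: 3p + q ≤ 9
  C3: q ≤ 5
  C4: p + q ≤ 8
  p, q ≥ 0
The point (3, 0) satisfies every constraint, so the LP is feasible; the constraints give p ≤ 6 and q ≤ 5, which with p, q ≥ 0 keep the feasible region inside a bounded box. A feasible, bounded LP attains a finite optimum at a vertex.

Evaluating z = -3p + 3q at each vertex:
  (0, 0): z = 0
  (3, 0): z = -9
  (1.333, 5): z = 11
  (0, 5): z = 15

The LP has an optimal solution: (3, 0) with z = -9.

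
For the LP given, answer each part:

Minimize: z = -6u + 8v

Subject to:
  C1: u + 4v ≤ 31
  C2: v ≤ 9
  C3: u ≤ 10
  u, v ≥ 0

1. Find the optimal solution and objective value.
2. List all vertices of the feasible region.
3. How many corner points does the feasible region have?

1. u = 10, v = 0, z = -60
2. (0, 0), (10, 0), (10, 5.25), (0, 7.75)
3. 4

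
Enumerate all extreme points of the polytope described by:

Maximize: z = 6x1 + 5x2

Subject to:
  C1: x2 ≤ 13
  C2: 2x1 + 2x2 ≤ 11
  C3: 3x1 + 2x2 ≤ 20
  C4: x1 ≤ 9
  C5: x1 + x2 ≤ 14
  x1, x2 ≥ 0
Each vertex is the intersection of two constraint boundaries that also satisfies all remaining constraints:
  x1 = 0 and x2 = 0 → (0, 0)
  2x1 + 2x2 = 11 and x2 = 0 → (5.5, 0)
  2x1 + 2x2 = 11 and x1 = 0 → (0, 5.5)

Vertices: (0, 0), (5.5, 0), (0, 5.5)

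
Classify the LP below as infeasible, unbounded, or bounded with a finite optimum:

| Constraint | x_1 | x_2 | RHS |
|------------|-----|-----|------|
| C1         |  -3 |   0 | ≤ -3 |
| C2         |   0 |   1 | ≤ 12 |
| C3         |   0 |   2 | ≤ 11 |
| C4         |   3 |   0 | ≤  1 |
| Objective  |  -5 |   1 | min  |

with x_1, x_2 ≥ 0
C4 requires 3x_1 ≤ 1, while C1 (-3x_1 ≤ -3) is equivalent to 3x_1 ≥ 3. Together they would need 3 ≤ 3x_1 ≤ 1, which is impossible since 3 > 1. No point satisfies all constraints.

Infeasible: no point satisfies all constraints simultaneously.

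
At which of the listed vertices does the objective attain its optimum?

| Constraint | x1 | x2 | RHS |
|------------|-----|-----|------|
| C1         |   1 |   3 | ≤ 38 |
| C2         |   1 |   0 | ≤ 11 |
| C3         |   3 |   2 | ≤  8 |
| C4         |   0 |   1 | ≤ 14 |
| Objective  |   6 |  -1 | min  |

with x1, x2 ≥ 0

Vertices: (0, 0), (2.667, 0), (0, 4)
Evaluating z = 6x1 - x2 at each vertex:
  (0, 0): z = 0
  (2.667, 0): z = 16
  (0, 4): z = -4

The smallest value is z = -4, attained at (0, 4).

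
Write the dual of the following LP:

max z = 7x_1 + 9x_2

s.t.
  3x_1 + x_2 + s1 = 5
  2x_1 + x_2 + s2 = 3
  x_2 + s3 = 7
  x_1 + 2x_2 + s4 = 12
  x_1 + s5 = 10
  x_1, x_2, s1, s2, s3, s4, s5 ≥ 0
Minimize: z = 5y1 + 3y2 + 7y3 + 12y4 + 10y5

Subject to:
  C1: -3y1 - 2y2 - y4 - y5 ≤ -7
  C2: -y1 - y2 - y3 - 2y4 ≤ -9
  y1, y2, y3, y4, y5 ≥ 0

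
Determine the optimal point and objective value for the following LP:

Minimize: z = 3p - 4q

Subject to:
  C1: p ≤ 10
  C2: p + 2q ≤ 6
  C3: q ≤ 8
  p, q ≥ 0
Each vertex is the intersection of two constraint boundaries that also satisfies all remaining constraints:
  p = 0 and q = 0 → (0, 0)
  p + 2q = 6 and q = 0 → (6, 0)
  p + 2q = 6 and p = 0 → (0, 3)

Evaluating z = 3p - 4q at each vertex:
  (0, 0): z = 0
  (6, 0): z = 18
  (0, 3): z = -12

The minimum is at (0, 3) with z = -12.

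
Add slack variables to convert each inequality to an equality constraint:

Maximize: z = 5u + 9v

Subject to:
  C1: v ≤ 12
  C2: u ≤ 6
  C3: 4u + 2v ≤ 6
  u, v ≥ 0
max z = 5u + 9v

s.t.
  v + s1 = 12
  u + s2 = 6
  4u + 2v + s3 = 6
  u, v, s1, s2, s3 ≥ 0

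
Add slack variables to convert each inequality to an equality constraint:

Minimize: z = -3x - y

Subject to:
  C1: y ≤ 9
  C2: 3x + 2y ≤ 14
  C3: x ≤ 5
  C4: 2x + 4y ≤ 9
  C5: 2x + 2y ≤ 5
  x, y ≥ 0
min z = -3x - y

s.t.
  y + s1 = 9
  3x + 2y + s2 = 14
  x + s3 = 5
  2x + 4y + s4 = 9
  2x + 2y + s5 = 5
  x, y, s1, s2, s3, s4, s5 ≥ 0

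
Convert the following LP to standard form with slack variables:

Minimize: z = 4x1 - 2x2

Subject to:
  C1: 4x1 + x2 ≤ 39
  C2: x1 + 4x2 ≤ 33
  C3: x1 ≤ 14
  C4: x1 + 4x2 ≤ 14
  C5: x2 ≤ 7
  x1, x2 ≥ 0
min z = 4x1 - 2x2

s.t.
  4x1 + x2 + s1 = 39
  x1 + 4x2 + s2 = 33
  x1 + s3 = 14
  x1 + 4x2 + s4 = 14
  x2 + s5 = 7
  x1, x2, s1, s2, s3, s4, s5 ≥ 0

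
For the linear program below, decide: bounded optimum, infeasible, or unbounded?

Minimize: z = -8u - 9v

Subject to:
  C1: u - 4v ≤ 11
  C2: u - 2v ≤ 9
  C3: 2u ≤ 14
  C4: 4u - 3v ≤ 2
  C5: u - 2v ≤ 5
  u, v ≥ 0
Feasible point: (0, 0) satisfies every constraint, so the LP is feasible.
Direction d = (0, 1): for each constraint row a, a·d ≤ 0 —
  (1)(0) + (-4)(1) = -4 ≤ 0
  (1)(0) + (-2)(1) = -2 ≤ 0
  (2)(0) + (0)(1) = 0 ≤ 0
  (4)(0) + (-3)(1) = -3 ≤ 0
  (1)(0) + (-2)(1) = -2 ≤ 0
and d ≥ 0, so (0, 0) + t·d stays feasible for every t ≥ 0. Along this ray z = -8u - 9v changes by -9 per unit t, so z → −∞.

Unbounded: there is a feasible ray along which z → −∞.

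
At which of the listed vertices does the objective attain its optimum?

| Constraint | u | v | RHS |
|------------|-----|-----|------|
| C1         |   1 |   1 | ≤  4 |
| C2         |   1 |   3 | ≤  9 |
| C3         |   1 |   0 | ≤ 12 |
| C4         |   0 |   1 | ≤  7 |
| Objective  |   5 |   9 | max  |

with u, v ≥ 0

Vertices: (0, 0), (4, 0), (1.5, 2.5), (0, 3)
Evaluating z = 5u + 9v at each vertex:
  (0, 0): z = 0
  (4, 0): z = 20
  (1.5, 2.5): z = 30
  (0, 3): z = 27

The largest value is z = 30, attained at (1.5, 2.5).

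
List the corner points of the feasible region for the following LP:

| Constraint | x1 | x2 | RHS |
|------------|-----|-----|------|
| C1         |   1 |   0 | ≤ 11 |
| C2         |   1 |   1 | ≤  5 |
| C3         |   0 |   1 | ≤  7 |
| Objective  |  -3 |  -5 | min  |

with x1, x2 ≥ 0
Each vertex is the intersection of two constraint boundaries that also satisfies all remaining constraints:
  x1 = 0 and x2 = 0 → (0, 0)
  x1 + x2 = 5 and x2 = 0 → (5, 0)
  x1 + x2 = 5 and x1 = 0 → (0, 5)

Vertices: (0, 0), (5, 0), (0, 5)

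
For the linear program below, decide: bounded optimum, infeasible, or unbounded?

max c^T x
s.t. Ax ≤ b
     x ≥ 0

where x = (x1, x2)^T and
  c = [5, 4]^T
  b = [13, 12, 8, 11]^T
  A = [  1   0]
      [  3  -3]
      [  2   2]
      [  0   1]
The point (4, 0) satisfies every constraint, so the LP is feasible; the constraints give x1 ≤ 13 and x2 ≤ 11, which with x1, x2 ≥ 0 keep the feasible region inside a bounded box. A feasible, bounded LP attains a finite optimum at a vertex.

Evaluating z = 5x1 + 4x2 at each vertex:
  (0, 0): z = 0
  (4, 0): z = 20
  (0, 4): z = 16

The LP has an optimal solution: (4, 0) with z = 20.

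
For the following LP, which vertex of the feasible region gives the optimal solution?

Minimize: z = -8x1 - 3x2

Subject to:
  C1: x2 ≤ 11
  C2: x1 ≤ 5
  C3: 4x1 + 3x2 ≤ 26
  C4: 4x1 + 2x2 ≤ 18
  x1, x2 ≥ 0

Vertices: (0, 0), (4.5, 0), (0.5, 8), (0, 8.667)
Evaluating z = -8x1 - 3x2 at each vertex:
  (0, 0): z = 0
  (4.5, 0): z = -36
  (0.5, 8): z = -28
  (0, 8.667): z = -26

The smallest value is z = -36, attained at (4.5, 0).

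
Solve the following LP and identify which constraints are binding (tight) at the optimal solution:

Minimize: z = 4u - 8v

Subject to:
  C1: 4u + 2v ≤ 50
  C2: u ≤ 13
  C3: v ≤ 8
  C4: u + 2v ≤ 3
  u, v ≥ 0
Optimal: u = 0, v = 1.5
Binding: C4, u ≥ 0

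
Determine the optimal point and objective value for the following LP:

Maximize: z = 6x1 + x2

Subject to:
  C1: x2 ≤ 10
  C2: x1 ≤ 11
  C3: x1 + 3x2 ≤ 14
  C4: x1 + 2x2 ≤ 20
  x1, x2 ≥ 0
Each vertex is the intersection of two constraint boundaries that also satisfies all remaining constraints:
  x1 = 0 and x2 = 0 → (0, 0)
  x1 = 11 and x2 = 0 → (11, 0)
  x1 = 11 and x1 + 3x2 = 14 → (11, 1)
  x1 + 3x2 = 14 and x1 = 0 → (0, 4.667)

Evaluating z = 6x1 + x2 at each vertex:
  (0, 0): z = 0
  (11, 0): z = 66
  (11, 1): z = 67
  (0, 4.667): z = 4.667

The maximum is at (11, 1) with z = 67.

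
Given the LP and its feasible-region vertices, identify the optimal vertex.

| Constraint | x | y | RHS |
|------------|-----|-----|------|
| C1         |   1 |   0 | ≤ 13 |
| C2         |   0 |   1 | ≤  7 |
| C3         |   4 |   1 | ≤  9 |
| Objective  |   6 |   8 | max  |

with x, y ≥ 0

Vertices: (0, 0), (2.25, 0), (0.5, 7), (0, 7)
Evaluating z = 6x + 8y at each vertex:
  (0, 0): z = 0
  (2.25, 0): z = 13.5
  (0.5, 7): z = 59
  (0, 7): z = 56

The largest value is z = 59, attained at (0.5, 7).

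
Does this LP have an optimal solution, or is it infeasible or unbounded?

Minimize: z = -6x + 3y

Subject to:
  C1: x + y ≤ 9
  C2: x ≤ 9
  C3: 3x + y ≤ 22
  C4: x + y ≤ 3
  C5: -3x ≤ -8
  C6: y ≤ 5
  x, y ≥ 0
The point (3, 0) satisfies every constraint, so the LP is feasible; the constraints give x ≤ 9 and y ≤ 5, which with x, y ≥ 0 keep the feasible region inside a bounded box. A feasible, bounded LP attains a finite optimum at a vertex.

Evaluating z = -6x + 3y at each vertex:
  (2.667, 0): z = -16
  (3, 0): z = -18
  (2.667, 0.3333): z = -15

The LP has an optimal solution: (3, 0) with z = -18.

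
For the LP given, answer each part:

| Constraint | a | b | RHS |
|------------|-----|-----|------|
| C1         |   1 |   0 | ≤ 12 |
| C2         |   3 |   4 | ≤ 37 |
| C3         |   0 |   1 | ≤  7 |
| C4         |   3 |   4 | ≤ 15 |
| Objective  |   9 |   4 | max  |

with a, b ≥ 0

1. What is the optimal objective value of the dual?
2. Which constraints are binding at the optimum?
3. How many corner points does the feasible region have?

1. 45 (by strong duality, equal to the primal optimum)
2. C4, b ≥ 0
3. 3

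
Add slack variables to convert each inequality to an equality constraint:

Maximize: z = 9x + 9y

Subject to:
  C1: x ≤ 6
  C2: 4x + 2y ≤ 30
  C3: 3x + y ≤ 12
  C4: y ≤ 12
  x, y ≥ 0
max z = 9x + 9y

s.t.
  x + s1 = 6
  4x + 2y + s2 = 30
  3x + y + s3 = 12
  y + s4 = 12
  x, y, s1, s2, s3, s4 ≥ 0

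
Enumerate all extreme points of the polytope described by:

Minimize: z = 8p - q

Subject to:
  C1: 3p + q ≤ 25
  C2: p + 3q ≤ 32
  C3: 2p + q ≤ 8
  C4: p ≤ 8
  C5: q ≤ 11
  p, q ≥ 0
Each vertex is the intersection of two constraint boundaries that also satisfies all remaining constraints:
  p = 0 and q = 0 → (0, 0)
  2p + q = 8 and q = 0 → (4, 0)
  2p + q = 8 and p = 0 → (0, 8)

Vertices: (0, 0), (4, 0), (0, 8)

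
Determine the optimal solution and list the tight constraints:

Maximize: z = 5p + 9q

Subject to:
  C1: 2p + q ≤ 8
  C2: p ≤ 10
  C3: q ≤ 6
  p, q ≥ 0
Optimal: p = 1, q = 6
Slack at optimum:
  C1: slack = 0 (binding)
  C2: slack = 9
  C3: slack = 0 (binding)
  p ≥ 0: p = 1
  q ≥ 0: q = 6
Binding constraints: C1, C3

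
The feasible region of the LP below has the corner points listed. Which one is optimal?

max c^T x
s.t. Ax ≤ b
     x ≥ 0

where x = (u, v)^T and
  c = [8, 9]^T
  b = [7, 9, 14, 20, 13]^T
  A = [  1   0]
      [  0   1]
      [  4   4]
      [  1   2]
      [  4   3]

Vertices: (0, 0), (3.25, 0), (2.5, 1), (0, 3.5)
Evaluating z = 8u + 9v at each vertex:
  (0, 0): z = 0
  (3.25, 0): z = 26
  (2.5, 1): z = 29
  (0, 3.5): z = 31.5

The largest value is z = 31.5, attained at (0, 3.5).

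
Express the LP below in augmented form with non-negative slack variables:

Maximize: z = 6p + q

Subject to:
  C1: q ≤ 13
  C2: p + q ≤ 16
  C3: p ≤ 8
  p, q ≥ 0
max z = 6p + q

s.t.
  q + s1 = 13
  p + q + s2 = 16
  p + s3 = 8
  p, q, s1, s2, s3 ≥ 0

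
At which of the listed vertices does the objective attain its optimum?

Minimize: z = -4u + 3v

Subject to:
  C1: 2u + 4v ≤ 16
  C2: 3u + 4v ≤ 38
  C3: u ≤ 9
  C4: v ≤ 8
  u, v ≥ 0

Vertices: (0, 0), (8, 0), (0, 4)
Evaluating z = -4u + 3v at each vertex:
  (0, 0): z = 0
  (8, 0): z = -32
  (0, 4): z = 12

The smallest value is z = -32, attained at (8, 0).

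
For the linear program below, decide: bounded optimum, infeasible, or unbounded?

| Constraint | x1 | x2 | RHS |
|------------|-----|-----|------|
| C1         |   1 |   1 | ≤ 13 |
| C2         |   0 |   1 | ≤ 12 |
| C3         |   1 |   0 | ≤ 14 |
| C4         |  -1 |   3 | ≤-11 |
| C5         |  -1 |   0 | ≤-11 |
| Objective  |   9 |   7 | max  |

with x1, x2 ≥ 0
The point (13, 0) satisfies every constraint, so the LP is feasible; the constraints give x1 ≤ 14 and x2 ≤ 12, which with x1, x2 ≥ 0 keep the feasible region inside a bounded box. A feasible, bounded LP attains a finite optimum at a vertex.

Evaluating z = 9x1 + 7x2 at each vertex:
  (11, 0): z = 99
  (13, 0): z = 117
  (12.5, 0.5): z = 116

The LP has an optimal solution: (13, 0) with z = 117.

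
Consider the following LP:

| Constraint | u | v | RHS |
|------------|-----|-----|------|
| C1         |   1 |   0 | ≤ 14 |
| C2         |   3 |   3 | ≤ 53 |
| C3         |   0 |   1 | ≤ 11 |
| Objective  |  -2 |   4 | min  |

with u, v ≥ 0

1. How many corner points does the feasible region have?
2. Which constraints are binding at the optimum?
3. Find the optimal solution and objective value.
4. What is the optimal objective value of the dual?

1. 5
2. C1, v ≥ 0
3. u = 14, v = 0, z = -28
4. -28 (by strong duality, equal to the primal optimum)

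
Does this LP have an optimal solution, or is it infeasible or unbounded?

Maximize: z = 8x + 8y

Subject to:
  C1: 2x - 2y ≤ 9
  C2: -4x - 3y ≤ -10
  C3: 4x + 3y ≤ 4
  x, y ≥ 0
C3 requires 4x + 3y ≤ 4, while C2 (-4x - 3y ≤ -10) is equivalent to 4x + 3y ≥ 10. Together they would need 10 ≤ 4x + 3y ≤ 4, which is impossible since 10 > 4. No point satisfies all constraints.

The feasible region is empty; the LP is infeasible.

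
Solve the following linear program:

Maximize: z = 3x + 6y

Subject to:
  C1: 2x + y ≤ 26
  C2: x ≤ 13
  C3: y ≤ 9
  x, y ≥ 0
Each vertex is the intersection of two constraint boundaries that also satisfies all remaining constraints:
  x = 0 and y = 0 → (0, 0)
  2x + y = 26 and x = 13 → (13, 0)
  2x + y = 26 and y = 9 → (8.5, 9)
  y = 9 and x = 0 → (0, 9)

Evaluating z = 3x + 6y at each vertex:
  (0, 0): z = 0
  (13, 0): z = 39
  (8.5, 9): z = 79.5
  (0, 9): z = 54

The maximum is at (8.5, 9) with z = 79.5.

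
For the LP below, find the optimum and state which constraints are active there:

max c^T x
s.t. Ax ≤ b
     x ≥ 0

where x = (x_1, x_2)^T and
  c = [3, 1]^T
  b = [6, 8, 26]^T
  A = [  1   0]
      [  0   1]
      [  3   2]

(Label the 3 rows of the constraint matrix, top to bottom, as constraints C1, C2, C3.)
Optimal: x_1 = 6, x_2 = 4
Slack at optimum:
  C1: slack = 0 (binding)
  C2: slack = 4
  C3: slack = 0 (binding)
  x_1 ≥ 0: x_1 = 6
  x_2 ≥ 0: x_2 = 4
Binding constraints: C1, C3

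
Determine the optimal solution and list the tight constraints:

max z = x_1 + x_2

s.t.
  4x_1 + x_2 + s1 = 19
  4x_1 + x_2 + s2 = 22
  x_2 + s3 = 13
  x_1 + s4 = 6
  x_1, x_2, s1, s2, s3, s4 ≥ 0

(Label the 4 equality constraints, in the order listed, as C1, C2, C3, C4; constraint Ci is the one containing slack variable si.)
Optimal: x_1 = 1.5, x_2 = 13
Slack at optimum:
  C1: slack = 0 (binding)
  C2: slack = 3
  C3: slack = 0 (binding)
  C4: slack = 4.5
  x_1 ≥ 0: x_1 = 1.5
  x_2 ≥ 0: x_2 = 13
Binding constraints: C1, C3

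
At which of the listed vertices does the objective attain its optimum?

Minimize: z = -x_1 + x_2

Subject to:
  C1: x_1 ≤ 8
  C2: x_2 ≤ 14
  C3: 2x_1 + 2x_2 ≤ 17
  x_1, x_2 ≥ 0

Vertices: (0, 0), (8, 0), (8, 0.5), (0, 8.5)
Evaluating z = -x_1 + x_2 at each vertex:
  (0, 0): z = 0
  (8, 0): z = -8
  (8, 0.5): z = -7.5
  (0, 8.5): z = 8.5

The smallest value is z = -8, attained at (8, 0).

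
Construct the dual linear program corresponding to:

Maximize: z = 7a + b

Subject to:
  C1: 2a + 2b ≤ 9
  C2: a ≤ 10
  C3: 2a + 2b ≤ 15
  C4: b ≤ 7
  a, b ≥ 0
Minimize: z = 9y1 + 10y2 + 15y3 + 7y4

Subject to:
  C1: -2y1 - y2 - 2y3 ≤ -7
  C2: -2y1 - 2y3 - y4 ≤ -1
  y1, y2, y3, y4 ≥ 0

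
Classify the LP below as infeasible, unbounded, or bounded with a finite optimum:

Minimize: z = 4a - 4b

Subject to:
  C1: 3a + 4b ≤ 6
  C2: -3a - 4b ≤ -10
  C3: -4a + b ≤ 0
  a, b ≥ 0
C1 requires 3a + 4b ≤ 6, while C2 (-3a - 4b ≤ -10) is equivalent to 3a + 4b ≥ 10. Together they would need 10 ≤ 3a + 4b ≤ 6, which is impossible since 10 > 6. No point satisfies all constraints.

The feasible region is empty; the LP is infeasible.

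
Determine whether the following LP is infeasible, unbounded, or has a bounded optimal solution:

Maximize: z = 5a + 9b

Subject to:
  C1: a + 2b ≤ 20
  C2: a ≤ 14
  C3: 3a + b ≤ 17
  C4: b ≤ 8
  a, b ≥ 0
The point (3, 8) satisfies every constraint, so the LP is feasible; the constraints give a ≤ 14 and b ≤ 8, which with a, b ≥ 0 keep the feasible region inside a bounded box. A feasible, bounded LP attains a finite optimum at a vertex.

Evaluating z = 5a + 9b at each vertex:
  (0, 0): z = 0
  (5.667, 0): z = 28.33
  (3, 8): z = 87
  (0, 8): z = 72

The LP has an optimal solution: (3, 8) with z = 87.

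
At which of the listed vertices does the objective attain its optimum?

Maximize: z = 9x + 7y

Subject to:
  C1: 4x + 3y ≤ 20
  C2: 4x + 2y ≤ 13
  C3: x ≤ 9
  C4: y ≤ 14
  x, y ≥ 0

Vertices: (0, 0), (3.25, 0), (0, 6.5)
(0, 6.5) with z = 45.5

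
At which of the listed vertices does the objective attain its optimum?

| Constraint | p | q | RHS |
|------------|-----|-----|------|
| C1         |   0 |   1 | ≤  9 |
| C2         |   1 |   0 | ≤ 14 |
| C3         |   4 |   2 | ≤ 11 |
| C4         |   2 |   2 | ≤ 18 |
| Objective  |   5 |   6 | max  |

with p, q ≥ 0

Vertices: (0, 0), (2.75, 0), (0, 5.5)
(0, 5.5) with z = 33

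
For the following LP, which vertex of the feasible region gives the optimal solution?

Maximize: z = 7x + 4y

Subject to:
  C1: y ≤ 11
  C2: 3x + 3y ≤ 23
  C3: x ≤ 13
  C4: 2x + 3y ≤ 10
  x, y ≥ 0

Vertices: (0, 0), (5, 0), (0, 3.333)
(5, 0) with z = 35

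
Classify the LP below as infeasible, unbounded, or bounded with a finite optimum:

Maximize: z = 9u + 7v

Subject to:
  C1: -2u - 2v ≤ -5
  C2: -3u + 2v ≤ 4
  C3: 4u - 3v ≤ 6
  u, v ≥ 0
Feasible point: (1, 2) satisfies every constraint, so the LP is feasible.
Direction d = (2, 3): for each constraint row a, a·d ≤ 0 —
  (-2)(2) + (-2)(3) = -10 ≤ 0
  (-3)(2) + (2)(3) = 0 ≤ 0
  (4)(2) + (-3)(3) = -1 ≤ 0
and d ≥ 0, so (1, 2) + t·d stays feasible for every t ≥ 0. Along this ray z = 9u + 7v changes by 39 per unit t, so z → +∞.

The LP is unbounded; z can be made arbitrarily large.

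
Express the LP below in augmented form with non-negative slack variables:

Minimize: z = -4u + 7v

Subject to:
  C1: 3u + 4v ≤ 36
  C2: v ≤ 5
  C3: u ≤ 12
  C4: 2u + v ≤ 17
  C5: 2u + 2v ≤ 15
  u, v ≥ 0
min z = -4u + 7v

s.t.
  3u + 4v + s1 = 36
  v + s2 = 5
  u + s3 = 12
  2u + v + s4 = 17
  2u + 2v + s5 = 15
  u, v, s1, s2, s3, s4, s5 ≥ 0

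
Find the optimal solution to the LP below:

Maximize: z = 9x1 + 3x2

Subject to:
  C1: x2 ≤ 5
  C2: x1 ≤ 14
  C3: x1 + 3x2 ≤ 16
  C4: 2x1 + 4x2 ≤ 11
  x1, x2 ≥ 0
Each vertex is the intersection of two constraint boundaries that also satisfies all remaining constraints:
  x1 = 0 and x2 = 0 → (0, 0)
  2x1 + 4x2 = 11 and x2 = 0 → (5.5, 0)
  2x1 + 4x2 = 11 and x1 = 0 → (0, 2.75)

Evaluating z = 9x1 + 3x2 at each vertex:
  (0, 0): z = 0
  (5.5, 0): z = 49.5
  (0, 2.75): z = 8.25

The maximum is at (5.5, 0) with z = 49.5.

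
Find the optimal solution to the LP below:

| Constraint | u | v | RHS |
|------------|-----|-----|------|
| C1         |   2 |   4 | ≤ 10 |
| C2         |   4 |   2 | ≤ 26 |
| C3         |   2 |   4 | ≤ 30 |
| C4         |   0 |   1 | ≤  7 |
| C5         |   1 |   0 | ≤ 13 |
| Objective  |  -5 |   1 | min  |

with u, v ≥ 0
u = 5, v = 0, z = -25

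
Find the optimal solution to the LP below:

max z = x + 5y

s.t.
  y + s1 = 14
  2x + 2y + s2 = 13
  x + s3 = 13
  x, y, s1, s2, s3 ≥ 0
x = 0, y = 6.5, z = 32.5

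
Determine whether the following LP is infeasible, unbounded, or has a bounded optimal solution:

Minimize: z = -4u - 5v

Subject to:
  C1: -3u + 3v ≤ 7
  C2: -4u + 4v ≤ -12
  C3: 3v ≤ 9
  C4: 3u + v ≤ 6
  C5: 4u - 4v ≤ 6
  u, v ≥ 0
C5 requires 4u - 4v ≤ 6, while C2 (-4u + 4v ≤ -12) is equivalent to 4u - 4v ≥ 12. Together they would need 12 ≤ 4u - 4v ≤ 6, which is impossible since 12 > 6. No point satisfies all constraints.

The feasible region is empty; the LP is infeasible.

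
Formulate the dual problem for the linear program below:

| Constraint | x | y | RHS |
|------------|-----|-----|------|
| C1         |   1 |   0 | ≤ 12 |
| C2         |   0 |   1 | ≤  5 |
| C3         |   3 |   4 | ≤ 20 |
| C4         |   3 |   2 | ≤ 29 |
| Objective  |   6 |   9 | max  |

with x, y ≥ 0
Minimize: z = 12y1 + 5y2 + 20y3 + 29y4

Subject to:
  C1: -y1 - 3y3 - 3y4 ≤ -6
  C2: -y2 - 4y3 - 2y4 ≤ -9
  y1, y2, y3, y4 ≥ 0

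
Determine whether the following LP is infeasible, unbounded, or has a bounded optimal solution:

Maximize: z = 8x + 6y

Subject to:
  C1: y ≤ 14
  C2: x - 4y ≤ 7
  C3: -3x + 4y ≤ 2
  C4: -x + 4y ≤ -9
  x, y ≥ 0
C2 requires x - 4y ≤ 7, while C4 (-x + 4y ≤ -9) is equivalent to x - 4y ≥ 9. Together they would need 9 ≤ x - 4y ≤ 7, which is impossible since 9 > 7. No point satisfies all constraints.

Infeasible — the constraint set is empty.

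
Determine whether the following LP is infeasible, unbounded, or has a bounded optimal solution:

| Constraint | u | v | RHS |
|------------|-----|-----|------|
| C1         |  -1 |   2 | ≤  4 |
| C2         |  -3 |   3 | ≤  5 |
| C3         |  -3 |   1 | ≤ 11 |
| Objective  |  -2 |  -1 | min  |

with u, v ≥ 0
Feasible point: (0, 0) satisfies every constraint, so the LP is feasible.
Direction d = (1, 0): for each constraint row a, a·d ≤ 0 —
  (-1)(1) + (2)(0) = -1 ≤ 0
  (-3)(1) + (3)(0) = -3 ≤ 0
  (-3)(1) + (1)(0) = -3 ≤ 0
and d ≥ 0, so (0, 0) + t·d stays feasible for every t ≥ 0. Along this ray z = -2u - v changes by -2 per unit t, so z → −∞.

Unbounded — the objective can decrease without bound over the feasible region.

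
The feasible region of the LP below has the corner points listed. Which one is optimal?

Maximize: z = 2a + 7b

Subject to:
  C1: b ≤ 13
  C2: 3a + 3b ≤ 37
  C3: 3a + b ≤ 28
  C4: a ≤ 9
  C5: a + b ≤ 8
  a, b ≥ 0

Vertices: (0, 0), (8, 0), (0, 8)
Evaluating z = 2a + 7b at each vertex:
  (0, 0): z = 0
  (8, 0): z = 16
  (0, 8): z = 56

The largest value is z = 56, attained at (0, 8).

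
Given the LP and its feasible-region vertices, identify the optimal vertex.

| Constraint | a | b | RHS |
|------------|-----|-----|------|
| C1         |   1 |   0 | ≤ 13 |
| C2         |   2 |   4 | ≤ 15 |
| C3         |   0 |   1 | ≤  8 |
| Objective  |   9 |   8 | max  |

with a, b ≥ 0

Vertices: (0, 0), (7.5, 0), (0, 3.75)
(7.5, 0) with z = 67.5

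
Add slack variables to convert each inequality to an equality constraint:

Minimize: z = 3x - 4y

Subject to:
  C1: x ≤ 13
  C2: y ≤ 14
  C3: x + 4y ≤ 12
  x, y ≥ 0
min z = 3x - 4y

s.t.
  x + s1 = 13
  y + s2 = 14
  x + 4y + s3 = 12
  x, y, s1, s2, s3 ≥ 0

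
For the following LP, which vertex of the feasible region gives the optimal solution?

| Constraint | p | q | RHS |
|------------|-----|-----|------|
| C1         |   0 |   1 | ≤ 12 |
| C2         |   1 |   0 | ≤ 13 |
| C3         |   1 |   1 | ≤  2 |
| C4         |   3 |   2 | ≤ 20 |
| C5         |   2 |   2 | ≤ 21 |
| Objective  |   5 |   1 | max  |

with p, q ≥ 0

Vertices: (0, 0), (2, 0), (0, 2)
Evaluating z = 5p + q at each vertex:
  (0, 0): z = 0
  (2, 0): z = 10
  (0, 2): z = 2

The largest value is z = 10, attained at (2, 0).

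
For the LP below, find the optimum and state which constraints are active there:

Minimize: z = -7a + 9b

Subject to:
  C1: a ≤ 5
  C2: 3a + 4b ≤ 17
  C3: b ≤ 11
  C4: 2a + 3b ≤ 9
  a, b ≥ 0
Optimal: a = 4.5, b = 0
Slack at optimum:
  C1: slack = 0.5
  C2: slack = 3.5
  C3: slack = 11
  C4: slack = 0 (binding)
  a ≥ 0: a = 4.5
  b ≥ 0: b = 0 (binding)
Binding constraints: C4, b ≥ 0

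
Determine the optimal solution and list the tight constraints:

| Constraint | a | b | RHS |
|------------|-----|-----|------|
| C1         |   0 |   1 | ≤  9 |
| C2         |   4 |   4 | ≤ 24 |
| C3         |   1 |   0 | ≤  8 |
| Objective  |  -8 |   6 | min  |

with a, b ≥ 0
Optimal: a = 6, b = 0
Slack at optimum:
  C1: slack = 9
  C2: slack = 0 (binding)
  C3: slack = 2
  a ≥ 0: a = 6
  b ≥ 0: b = 0 (binding)
Binding constraints: C2, b ≥ 0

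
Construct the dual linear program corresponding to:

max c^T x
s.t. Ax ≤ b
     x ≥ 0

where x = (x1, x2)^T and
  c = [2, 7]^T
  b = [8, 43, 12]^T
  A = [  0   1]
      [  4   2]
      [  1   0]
Minimize: z = 8y1 + 43y2 + 12y3

Subject to:
  C1: -4y2 - y3 ≤ -2
  C2: -y1 - 2y2 ≤ -7
  y1, y2, y3 ≥ 0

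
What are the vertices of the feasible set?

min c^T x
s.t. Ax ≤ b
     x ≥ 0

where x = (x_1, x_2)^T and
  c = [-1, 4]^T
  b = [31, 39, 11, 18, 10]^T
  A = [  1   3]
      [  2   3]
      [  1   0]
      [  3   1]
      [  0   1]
Each vertex is the intersection of two constraint boundaries that also satisfies all remaining constraints:
  x_1 = 0 and x_2 = 0 → (0, 0)
  3x_1 + x_2 = 18 and x_2 = 0 → (6, 0)
  x_1 + 3x_2 = 31 and 3x_1 + x_2 = 18 → (2.875, 9.375)
  x_1 + 3x_2 = 31 and x_2 = 10 → (1, 10)
  x_2 = 10 and x_1 = 0 → (0, 10)

Vertices: (0, 0), (6, 0), (2.875, 9.375), (1, 10), (0, 10)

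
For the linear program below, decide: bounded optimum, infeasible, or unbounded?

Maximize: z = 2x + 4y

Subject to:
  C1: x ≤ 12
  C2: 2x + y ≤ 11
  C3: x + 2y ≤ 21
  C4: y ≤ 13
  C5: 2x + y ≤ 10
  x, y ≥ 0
The point (0, 10) satisfies every constraint, so the LP is feasible; the constraints give x ≤ 12 and y ≤ 13, which with x, y ≥ 0 keep the feasible region inside a bounded box. A feasible, bounded LP attains a finite optimum at a vertex.

Evaluating z = 2x + 4y at each vertex:
  (0, 0): z = 0
  (5, 0): z = 10
  (0, 10): z = 40

Bounded optimum: z* = 40 at (0, 10).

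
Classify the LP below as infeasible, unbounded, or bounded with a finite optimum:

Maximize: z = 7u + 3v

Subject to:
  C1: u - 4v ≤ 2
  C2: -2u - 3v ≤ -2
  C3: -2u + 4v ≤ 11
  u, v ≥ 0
Feasible point: (0, 1) satisfies every constraint, so the LP is feasible.
Direction d = (4, 1): for each constraint row a, a·d ≤ 0 —
  (1)(4) + (-4)(1) = 0 ≤ 0
  (-2)(4) + (-3)(1) = -11 ≤ 0
  (-2)(4) + (4)(1) = -4 ≤ 0
and d ≥ 0, so (0, 1) + t·d stays feasible for every t ≥ 0. Along this ray z = 7u + 3v changes by 31 per unit t, so z → +∞.

Unbounded: there is a feasible ray along which z → +∞.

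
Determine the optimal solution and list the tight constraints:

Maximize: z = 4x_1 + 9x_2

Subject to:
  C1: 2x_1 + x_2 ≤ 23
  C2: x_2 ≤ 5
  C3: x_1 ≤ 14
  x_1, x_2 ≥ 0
Optimal: x_1 = 9, x_2 = 5
Slack at optimum:
  C1: slack = 0 (binding)
  C2: slack = 0 (binding)
  C3: slack = 5
  x_1 ≥ 0: x_1 = 9
  x_2 ≥ 0: x_2 = 5
Binding constraints: C1, C2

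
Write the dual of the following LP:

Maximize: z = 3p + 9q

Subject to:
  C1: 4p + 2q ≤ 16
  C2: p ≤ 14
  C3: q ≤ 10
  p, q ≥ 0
Minimize: z = 16y1 + 14y2 + 10y3

Subject to:
  C1: -4y1 - y2 ≤ -3
  C2: -2y1 - y3 ≤ -9
  y1, y2, y3 ≥ 0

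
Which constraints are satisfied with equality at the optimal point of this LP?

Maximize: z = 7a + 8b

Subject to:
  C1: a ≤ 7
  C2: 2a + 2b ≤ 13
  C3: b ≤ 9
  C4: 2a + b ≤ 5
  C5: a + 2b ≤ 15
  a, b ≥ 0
Optimal: a = 0, b = 5
Slack at optimum:
  C1: slack = 7
  C2: slack = 3
  C3: slack = 4
  C4: slack = 0 (binding)
  C5: slack = 5
  a ≥ 0: a = 0 (binding)
  b ≥ 0: b = 5
Binding constraints: C4, a ≥ 0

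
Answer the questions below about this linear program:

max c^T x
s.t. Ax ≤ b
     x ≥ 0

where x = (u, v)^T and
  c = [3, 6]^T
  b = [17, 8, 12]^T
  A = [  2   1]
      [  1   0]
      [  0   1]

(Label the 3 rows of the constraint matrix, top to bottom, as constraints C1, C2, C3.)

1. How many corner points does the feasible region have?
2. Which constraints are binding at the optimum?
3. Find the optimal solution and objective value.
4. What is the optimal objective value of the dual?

1. 5
2. C1, C3
3. u = 2.5, v = 12, z = 79.5
4. 79.5 (by strong duality, equal to the primal optimum)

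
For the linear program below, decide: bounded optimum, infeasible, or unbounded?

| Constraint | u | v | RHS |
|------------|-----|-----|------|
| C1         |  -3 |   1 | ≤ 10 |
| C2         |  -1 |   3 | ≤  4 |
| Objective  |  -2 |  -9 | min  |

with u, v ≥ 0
Feasible point: (0, 0) satisfies every constraint, so the LP is feasible.
Direction d = (1, 0): for each constraint row a, a·d ≤ 0 —
  (-3)(1) + (1)(0) = -3 ≤ 0
  (-1)(1) + (3)(0) = -1 ≤ 0
and d ≥ 0, so (0, 0) + t·d stays feasible for every t ≥ 0. Along this ray z = -2u - 9v changes by -2 per unit t, so z → −∞.

Unbounded — the objective can decrease without bound over the feasible region.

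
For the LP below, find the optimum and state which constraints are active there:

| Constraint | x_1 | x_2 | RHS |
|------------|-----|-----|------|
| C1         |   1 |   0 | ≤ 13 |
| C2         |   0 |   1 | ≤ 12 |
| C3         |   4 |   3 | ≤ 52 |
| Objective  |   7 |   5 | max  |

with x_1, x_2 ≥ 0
Optimal: x_1 = 13, x_2 = 0
Slack at optimum:
  C1: slack = 0 (binding)
  C2: slack = 12
  C3: slack = 0 (binding)
  x_1 ≥ 0: x_1 = 13
  x_2 ≥ 0: x_2 = 0 (binding)
Binding constraints: C1, C3, x_2 ≥ 0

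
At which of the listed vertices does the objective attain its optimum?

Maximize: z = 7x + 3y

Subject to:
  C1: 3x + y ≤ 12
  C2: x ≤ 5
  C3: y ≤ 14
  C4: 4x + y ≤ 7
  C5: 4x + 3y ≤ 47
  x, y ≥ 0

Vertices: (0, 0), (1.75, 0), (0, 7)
(0, 7) with z = 21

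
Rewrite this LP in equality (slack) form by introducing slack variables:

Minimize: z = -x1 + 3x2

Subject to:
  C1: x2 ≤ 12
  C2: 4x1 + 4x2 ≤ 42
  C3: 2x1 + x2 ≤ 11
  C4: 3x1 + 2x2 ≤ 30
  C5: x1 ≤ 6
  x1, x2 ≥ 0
min z = -x1 + 3x2

s.t.
  x2 + s1 = 12
  4x1 + 4x2 + s2 = 42
  2x1 + x2 + s3 = 11
  3x1 + 2x2 + s4 = 30
  x1 + s5 = 6
  x1, x2, s1, s2, s3, s4, s5 ≥ 0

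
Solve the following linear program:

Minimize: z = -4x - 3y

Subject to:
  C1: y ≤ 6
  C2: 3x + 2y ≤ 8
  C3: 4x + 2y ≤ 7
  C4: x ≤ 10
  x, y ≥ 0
Each vertex is the intersection of two constraint boundaries that also satisfies all remaining constraints:
  x = 0 and y = 0 → (0, 0)
  4x + 2y = 7 and y = 0 → (1.75, 0)
  4x + 2y = 7 and x = 0 → (0, 3.5)

Evaluating z = -4x - 3y at each vertex:
  (0, 0): z = 0
  (1.75, 0): z = -7
  (0, 3.5): z = -10.5

The minimum is at (0, 3.5) with z = -10.5.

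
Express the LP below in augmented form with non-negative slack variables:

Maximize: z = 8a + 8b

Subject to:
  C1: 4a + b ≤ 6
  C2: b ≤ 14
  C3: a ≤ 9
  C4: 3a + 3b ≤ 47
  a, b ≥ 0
max z = 8a + 8b

s.t.
  4a + b + s1 = 6
  b + s2 = 14
  a + s3 = 9
  3a + 3b + s4 = 47
  a, b, s1, s2, s3, s4 ≥ 0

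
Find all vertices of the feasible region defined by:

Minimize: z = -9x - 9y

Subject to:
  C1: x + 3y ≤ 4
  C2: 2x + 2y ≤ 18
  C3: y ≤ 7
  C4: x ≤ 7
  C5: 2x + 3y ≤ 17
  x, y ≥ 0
Each vertex is the intersection of two constraint boundaries that also satisfies all remaining constraints:
  x = 0 and y = 0 → (0, 0)
  x + 3y = 4 and y = 0 → (4, 0)
  x + 3y = 4 and x = 0 → (0, 1.333)

Vertices: (0, 0), (4, 0), (0, 1.333)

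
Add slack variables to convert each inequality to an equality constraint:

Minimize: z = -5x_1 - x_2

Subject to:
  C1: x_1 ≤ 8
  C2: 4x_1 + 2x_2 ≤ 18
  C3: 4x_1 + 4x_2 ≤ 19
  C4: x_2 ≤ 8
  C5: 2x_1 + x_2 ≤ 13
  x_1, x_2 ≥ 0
min z = -5x_1 - x_2

s.t.
  x_1 + s1 = 8
  4x_1 + 2x_2 + s2 = 18
  4x_1 + 4x_2 + s3 = 19
  x_2 + s4 = 8
  2x_1 + x_2 + s5 = 13
  x_1, x_2, s1, s2, s3, s4, s5 ≥ 0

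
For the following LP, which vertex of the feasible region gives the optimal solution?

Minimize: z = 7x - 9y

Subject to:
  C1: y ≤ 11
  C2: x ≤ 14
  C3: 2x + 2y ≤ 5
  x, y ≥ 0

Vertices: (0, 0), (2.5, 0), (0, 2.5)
Evaluating z = 7x - 9y at each vertex:
  (0, 0): z = 0
  (2.5, 0): z = 17.5
  (0, 2.5): z = -22.5

The smallest value is z = -22.5, attained at (0, 2.5).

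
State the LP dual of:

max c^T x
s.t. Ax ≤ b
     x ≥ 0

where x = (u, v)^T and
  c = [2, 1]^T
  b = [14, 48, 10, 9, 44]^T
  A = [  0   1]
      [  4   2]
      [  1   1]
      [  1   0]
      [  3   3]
Minimize: z = 14y1 + 48y2 + 10y3 + 9y4 + 44y5

Subject to:
  C1: -4y2 - y3 - y4 - 3y5 ≤ -2
  C2: -y1 - 2y2 - y3 - 3y5 ≤ -1
  y1, y2, y3, y4, y5 ≥ 0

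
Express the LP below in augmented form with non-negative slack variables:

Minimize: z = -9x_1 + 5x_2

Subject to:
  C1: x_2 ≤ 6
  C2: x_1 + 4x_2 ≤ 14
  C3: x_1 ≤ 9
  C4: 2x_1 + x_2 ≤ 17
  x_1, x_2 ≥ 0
min z = -9x_1 + 5x_2

s.t.
  x_2 + s1 = 6
  x_1 + 4x_2 + s2 = 14
  x_1 + s3 = 9
  2x_1 + x_2 + s4 = 17
  x_1, x_2, s1, s2, s3, s4 ≥ 0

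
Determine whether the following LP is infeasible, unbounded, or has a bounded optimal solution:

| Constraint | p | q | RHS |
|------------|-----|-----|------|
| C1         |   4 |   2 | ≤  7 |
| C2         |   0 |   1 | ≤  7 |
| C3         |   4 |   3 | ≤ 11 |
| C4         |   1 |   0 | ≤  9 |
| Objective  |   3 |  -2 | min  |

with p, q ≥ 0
The point (0, 3.5) satisfies every constraint, so the LP is feasible; the constraints give p ≤ 9 and q ≤ 7, which with p, q ≥ 0 keep the feasible region inside a bounded box. A feasible, bounded LP attains a finite optimum at a vertex.

Evaluating z = 3p - 2q at each vertex:
  (0, 0): z = 0
  (1.75, 0): z = 5.25
  (0, 3.5): z = -7

The LP has an optimal solution: (0, 3.5) with z = -7.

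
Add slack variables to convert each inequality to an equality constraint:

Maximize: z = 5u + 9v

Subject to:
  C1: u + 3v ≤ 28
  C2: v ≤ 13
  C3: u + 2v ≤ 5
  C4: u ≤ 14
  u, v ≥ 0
max z = 5u + 9v

s.t.
  u + 3v + s1 = 28
  v + s2 = 13
  u + 2v + s3 = 5
  u + s4 = 14
  u, v, s1, s2, s3, s4 ≥ 0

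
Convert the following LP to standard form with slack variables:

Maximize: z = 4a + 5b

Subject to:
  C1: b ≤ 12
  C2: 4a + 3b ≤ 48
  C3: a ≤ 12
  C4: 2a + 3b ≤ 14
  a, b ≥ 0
max z = 4a + 5b

s.t.
  b + s1 = 12
  4a + 3b + s2 = 48
  a + s3 = 12
  2a + 3b + s4 = 14
  a, b, s1, s2, s3, s4 ≥ 0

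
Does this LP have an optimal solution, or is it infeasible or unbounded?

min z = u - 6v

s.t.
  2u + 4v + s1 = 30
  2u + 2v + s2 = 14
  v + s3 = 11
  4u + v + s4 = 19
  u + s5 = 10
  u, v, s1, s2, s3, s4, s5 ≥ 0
The point (0, 7) satisfies every constraint, so the LP is feasible; the constraints give u ≤ 10 and v ≤ 11, which with u, v ≥ 0 keep the feasible region inside a bounded box. A feasible, bounded LP attains a finite optimum at a vertex.

Evaluating z = u - 6v at each vertex:
  (0, 0): z = 0
  (4.75, 0): z = 4.75
  (4, 3): z = -14
  (0, 7): z = -42

Bounded optimum: z* = -42 at (0, 7).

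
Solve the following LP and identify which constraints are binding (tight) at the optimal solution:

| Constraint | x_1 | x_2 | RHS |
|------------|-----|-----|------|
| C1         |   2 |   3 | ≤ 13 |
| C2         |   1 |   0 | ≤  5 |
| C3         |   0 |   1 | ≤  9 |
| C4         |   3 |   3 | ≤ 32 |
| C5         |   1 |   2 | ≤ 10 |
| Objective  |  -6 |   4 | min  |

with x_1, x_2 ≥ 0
Optimal: x_1 = 5, x_2 = 0
Slack at optimum:
  C1: slack = 3
  C2: slack = 0 (binding)
  C3: slack = 9
  C4: slack = 17
  C5: slack = 5
  x_1 ≥ 0: x_1 = 5
  x_2 ≥ 0: x_2 = 0 (binding)
Binding constraints: C2, x_2 ≥ 0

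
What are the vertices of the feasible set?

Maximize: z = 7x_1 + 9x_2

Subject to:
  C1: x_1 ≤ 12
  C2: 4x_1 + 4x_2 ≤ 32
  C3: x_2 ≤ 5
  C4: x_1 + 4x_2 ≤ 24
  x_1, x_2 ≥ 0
Each vertex is the intersection of two constraint boundaries that also satisfies all remaining constraints:
  x_1 = 0 and x_2 = 0 → (0, 0)
  4x_1 + 4x_2 = 32 and x_2 = 0 → (8, 0)
  4x_1 + 4x_2 = 32 and x_2 = 5 → (3, 5)
  x_2 = 5 and x_1 = 0 → (0, 5)

Vertices: (0, 0), (8, 0), (3, 5), (0, 5)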